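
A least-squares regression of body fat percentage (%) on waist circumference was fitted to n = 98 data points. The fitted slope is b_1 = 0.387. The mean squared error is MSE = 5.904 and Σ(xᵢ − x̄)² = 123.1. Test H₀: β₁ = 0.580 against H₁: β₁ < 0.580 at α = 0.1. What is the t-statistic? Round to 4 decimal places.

t = -0.8813

SE(b_1) = √(MSE/Sₓₓ) = √(5.904/123.1) = 0.219.
t = (0.387 − 0.580) / 0.219 = -0.8813.
df = n − 2 = 96.
One-sided p ≈ 0.1902, which is ≥ 0.1, so fail to reject H₀.
The data do not give significant evidence that the true slope on waist circumference is below 0.580 % per unit.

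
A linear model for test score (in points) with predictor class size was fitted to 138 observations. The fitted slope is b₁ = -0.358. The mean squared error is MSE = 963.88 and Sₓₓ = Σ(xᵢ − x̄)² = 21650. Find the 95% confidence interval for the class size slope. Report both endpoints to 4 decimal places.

SE(b₁) = √(MSE/Sₓₓ) = √(963.88/21650) = 0.211.
df = n − 2 = 136.
t* = t_{0.025, 136} = 1.977561.
Margin = t* × SE = 1.977561 × 0.211 = 0.417265.
CI: -0.358 ± 0.417265 → (-0.7753, 0.0593).
With 95% confidence, each one-unit increase in class size is associated with a change of between -0.7753 and 0.0593 points in test score.

(-0.7753, 0.0593)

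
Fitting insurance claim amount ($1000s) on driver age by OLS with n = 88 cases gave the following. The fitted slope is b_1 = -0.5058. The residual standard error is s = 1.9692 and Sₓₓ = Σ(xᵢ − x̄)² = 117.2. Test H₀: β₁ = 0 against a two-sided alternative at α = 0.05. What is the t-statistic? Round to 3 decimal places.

t = -2.781

SE(b_1) = s/√Sₓₓ = 1.9692/√117.2 = 0.181897.
t = -0.5058 / 0.181897 = -2.781.
df = n − 2 = 86.
Two-sided p ≈ 0.0067, which is < 0.05, so reject H₀.
There is evidence that driver age is associated with insurance claim amount.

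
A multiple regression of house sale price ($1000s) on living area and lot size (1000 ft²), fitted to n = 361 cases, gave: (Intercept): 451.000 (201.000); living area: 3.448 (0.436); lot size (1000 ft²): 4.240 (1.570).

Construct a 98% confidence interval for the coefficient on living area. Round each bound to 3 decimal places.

(2.429, 4.467)

Read off: b = 3.448, SE = 0.436 for living area.
df = n − k − 1 = 361 − 2 − 1 = 358.
t* = t_{0.01, 358} = 2.336809.
Margin = t* × SE = 2.336809 × 0.436 = 1.01885.
CI: 3.448 ± 1.01885 → (2.429, 4.467).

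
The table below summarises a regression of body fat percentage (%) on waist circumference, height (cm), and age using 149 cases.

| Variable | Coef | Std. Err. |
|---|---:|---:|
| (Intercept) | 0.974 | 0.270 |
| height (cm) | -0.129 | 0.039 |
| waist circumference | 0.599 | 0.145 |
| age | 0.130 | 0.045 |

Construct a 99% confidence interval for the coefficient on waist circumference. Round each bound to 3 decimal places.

Read off: b = 0.599, SE = 0.145 for waist circumference.
df = n − k − 1 = 149 − 3 − 1 = 145.
t* = t_{0.005, 145} = 2.610161.
Margin = t* × SE = 2.610161 × 0.145 = 0.37847.
CI: 0.599 ± 0.37847 → (0.221, 0.977).

(0.221, 0.977)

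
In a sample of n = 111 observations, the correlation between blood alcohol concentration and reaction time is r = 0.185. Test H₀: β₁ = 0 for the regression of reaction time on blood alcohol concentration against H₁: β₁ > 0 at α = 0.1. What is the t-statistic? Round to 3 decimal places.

t = r·√(n − 2)/√(1 − r²) = 0.185·√109/√0.965775 = 1.965.
df = n − 2 = 109.
One-sided p ≈ 0.0260, which is < 0.1, so reject H₀.
There is evidence of a linear association between blood alcohol concentration and reaction time.

t = 1.965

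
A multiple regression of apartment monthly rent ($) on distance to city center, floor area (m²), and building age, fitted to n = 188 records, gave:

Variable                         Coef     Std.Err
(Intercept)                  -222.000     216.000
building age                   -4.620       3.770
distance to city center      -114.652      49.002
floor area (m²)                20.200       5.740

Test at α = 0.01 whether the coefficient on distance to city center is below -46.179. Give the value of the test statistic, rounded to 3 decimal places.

t = -1.397

Read off: b = -114.652, SE = 49.002 for distance to city center.
H₀: β₁ = -46.179 vs H₁: β₁ < -46.179.
t = (-114.652 − (-46.179)) / 49.002 = -1.397.
df = n − k − 1 = 188 − 3 − 1 = 184.
One-sided p ≈ 0.0820, which is ≥ 0.01, so fail to reject H₀.
The data do not give significant evidence that the true slope on distance to city center is below -46.179 $ per unit, holding the other predictors fixed.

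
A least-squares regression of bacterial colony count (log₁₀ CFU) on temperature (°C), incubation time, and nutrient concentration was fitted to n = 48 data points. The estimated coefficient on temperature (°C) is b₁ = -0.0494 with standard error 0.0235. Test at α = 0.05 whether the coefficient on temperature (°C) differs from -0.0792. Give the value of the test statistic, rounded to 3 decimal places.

H₀: β₁ = -0.0792 vs H₁: β₁ ≠ -0.0792.
t = (b₁ − β₁⁰)/SE = (-0.0494 − (-0.0792)) / 0.0235 = 1.268.
df = n − k − 1 = 48 − 3 − 1 = 44.
Two-sided p ≈ 0.2114, which is ≥ 0.05, so fail to reject H₀.
The data are consistent with a true slope of -0.0792 log₁₀ CFU per unit of temperature (°C), holding the other predictors fixed.

t = 1.268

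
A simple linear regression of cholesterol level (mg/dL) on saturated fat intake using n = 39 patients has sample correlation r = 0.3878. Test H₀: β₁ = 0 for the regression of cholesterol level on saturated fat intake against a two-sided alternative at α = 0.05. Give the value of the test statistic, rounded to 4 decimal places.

t = r·√(n − 2)/√(1 − r²) = 0.3878·√37/√0.849611 = 2.5592.
df = n − 2 = 37.
Two-sided p ≈ 0.0147, which is < 0.05, so reject H₀.
There is evidence of a linear association between saturated fat intake and cholesterol level.

t = 2.5592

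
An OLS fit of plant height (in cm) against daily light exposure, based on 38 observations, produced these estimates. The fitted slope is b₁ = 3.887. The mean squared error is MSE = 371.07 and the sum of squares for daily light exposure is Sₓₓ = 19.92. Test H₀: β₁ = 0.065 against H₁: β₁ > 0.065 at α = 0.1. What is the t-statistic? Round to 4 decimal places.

t = 0.8855

SE(b₁) = √(MSE/Sₓₓ) = √(371.07/19.92) = 4.31602.
t = (3.887 − 0.065) / 4.31602 = 0.8855.
df = n − 2 = 36.
One-sided p ≈ 0.1909, which is ≥ 0.1, so fail to reject H₀.
The data do not give significant evidence that the true slope on daily light exposure exceeds 0.065 cm per unit.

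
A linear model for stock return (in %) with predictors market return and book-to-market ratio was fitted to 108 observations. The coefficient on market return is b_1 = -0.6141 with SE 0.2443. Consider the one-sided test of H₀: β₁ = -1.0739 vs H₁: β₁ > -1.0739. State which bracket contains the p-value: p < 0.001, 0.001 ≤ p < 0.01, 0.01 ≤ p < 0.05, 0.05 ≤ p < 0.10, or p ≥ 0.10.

t = (-0.6141 − (-1.0739)) / 0.2443 = 1.882.
df = n − k − 1 = 108 − 2 − 1 = 105.
One-sided p = P(T_{105} > t) ≈ 0.0313.
So 0.01 ≤ p < 0.05.

0.01 ≤ p < 0.05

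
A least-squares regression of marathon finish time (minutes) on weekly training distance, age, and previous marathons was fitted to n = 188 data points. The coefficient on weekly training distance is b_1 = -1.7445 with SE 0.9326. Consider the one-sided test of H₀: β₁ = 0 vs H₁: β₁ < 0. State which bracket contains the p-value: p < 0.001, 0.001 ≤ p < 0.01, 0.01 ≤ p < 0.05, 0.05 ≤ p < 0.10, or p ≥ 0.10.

t = -1.7445 / 0.9326 = -1.871.
df = n − k − 1 = 188 − 3 − 1 = 184.
One-sided p = P(T_{184} < t) ≈ 0.0315.
So 0.01 ≤ p < 0.05.

0.01 ≤ p < 0.05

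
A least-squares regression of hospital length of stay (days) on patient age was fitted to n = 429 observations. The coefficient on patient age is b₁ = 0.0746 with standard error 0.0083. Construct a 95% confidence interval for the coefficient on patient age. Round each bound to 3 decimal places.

df = n − 2 = 429 − 2 = 427.
t* = t_{0.025, 427} = 1.965535.
Margin = t* × SE = 1.965535 × 0.0083 = 0.01631.
CI: 0.0746 ± 0.01631 → (0.058, 0.091).
With 95% confidence, each one-unit increase in patient age is associated with a change of between 0.058 and 0.091 days in hospital length of stay.

(0.058, 0.091)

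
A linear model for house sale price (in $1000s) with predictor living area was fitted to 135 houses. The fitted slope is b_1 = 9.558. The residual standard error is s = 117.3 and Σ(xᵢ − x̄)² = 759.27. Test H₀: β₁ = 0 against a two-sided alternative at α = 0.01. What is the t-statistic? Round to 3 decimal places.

SE(b_1) = s/√Sₓₓ = 117.3/√759.27 = 4.25696.
t = 9.558 / 4.25696 = 2.245.
df = n − 2 = 133.
Two-sided p ≈ 0.0264, which is ≥ 0.01, so fail to reject H₀.
The data do not give significant evidence of an association between living area and house sale price.

t = 2.245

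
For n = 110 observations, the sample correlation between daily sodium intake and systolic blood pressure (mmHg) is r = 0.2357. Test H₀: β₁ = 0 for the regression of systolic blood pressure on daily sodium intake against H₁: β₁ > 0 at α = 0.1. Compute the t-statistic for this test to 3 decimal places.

t = r·√(n − 2)/√(1 − r²) = 0.2357·√108/√0.944446 = 2.520.
df = n − 2 = 108.
One-sided p ≈ 0.0066, which is < 0.1, so reject H₀.
There is evidence of a linear association between daily sodium intake and systolic blood pressure.

t = 2.520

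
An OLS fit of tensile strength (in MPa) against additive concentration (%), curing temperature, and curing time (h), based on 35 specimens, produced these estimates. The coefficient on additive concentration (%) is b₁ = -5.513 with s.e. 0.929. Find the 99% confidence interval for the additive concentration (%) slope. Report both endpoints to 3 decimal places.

df = n − k − 1 = 35 − 3 − 1 = 31.
t* = t_{0.005, 31} = 2.744042.
Margin = t* × SE = 2.744042 × 0.929 = 2.54921.
CI: -5.513 ± 2.54921 → (-8.062, -2.964).
With 99% confidence, each one-unit increase in additive concentration (%) is associated with a change of between -8.062 and -2.964 MPa in tensile strength, holding the other predictors fixed.

(-8.062, -2.964)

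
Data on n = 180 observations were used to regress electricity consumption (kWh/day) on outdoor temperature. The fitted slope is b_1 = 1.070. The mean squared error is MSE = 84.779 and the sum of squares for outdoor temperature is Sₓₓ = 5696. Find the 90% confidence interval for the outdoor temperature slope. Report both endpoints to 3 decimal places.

(0.868, 1.272)

SE(b_1) = √(MSE/Sₓₓ) = √(84.779/5696) = 0.122.
df = n − 2 = 178.
t* = t_{0.05, 178} = 1.653459.
Margin = t* × SE = 1.653459 × 0.122 = 0.20172.
CI: 1.070 ± 0.20172 → (0.868, 1.272).
With 90% confidence, each one-unit increase in outdoor temperature is associated with a change of between 0.868 and 1.272 kWh/day in electricity consumption.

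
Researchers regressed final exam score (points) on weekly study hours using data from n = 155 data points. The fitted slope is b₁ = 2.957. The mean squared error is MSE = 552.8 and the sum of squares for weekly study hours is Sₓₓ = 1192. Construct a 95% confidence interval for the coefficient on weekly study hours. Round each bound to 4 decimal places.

(1.6116, 4.3024)

SE(b₁) = √(MSE/Sₓₓ) = √(552.8/1192) = 0.680998.
df = n − 2 = 153.
t* = t_{0.025, 153} = 1.97559.
Margin = t* × SE = 1.97559 × 0.680998 = 1.345373.
CI: 2.957 ± 1.345373 → (1.6116, 4.3024).
With 95% confidence, each one-unit increase in weekly study hours is associated with a change of between 1.6116 and 4.3024 points in final exam score.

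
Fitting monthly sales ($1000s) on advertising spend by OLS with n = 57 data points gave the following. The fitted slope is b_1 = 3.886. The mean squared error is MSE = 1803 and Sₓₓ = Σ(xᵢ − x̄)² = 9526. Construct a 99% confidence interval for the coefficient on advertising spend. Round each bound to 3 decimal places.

SE(b_1) = √(MSE/Sₓₓ) = √(1803/9526) = 0.435053.
df = n − 2 = 55.
t* = t_{0.005, 55} = 2.668216.
Margin = t* × SE = 2.668216 × 0.435053 = 1.16082.
CI: 3.886 ± 1.16082 → (2.725, 5.047).
With 99% confidence, each one-unit increase in advertising spend is associated with a change of between 2.725 and 5.047 $1000s in monthly sales.

(2.725, 5.047)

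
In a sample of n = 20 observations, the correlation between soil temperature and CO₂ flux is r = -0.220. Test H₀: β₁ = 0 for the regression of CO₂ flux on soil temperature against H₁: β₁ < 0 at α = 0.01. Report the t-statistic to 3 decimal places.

t = -0.957

t = r·√(n − 2)/√(1 − r²) = -0.220·√18/√0.9516 = -0.957.
df = n − 2 = 18.
One-sided p ≈ 0.1757, which is ≥ 0.01, so fail to reject H₀.
The data do not give significant evidence of a linear association between soil temperature and CO₂ flux.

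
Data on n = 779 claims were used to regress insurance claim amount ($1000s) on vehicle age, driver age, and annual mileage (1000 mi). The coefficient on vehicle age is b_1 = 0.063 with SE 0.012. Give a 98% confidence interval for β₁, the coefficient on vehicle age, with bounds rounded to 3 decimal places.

df = n − k − 1 = 779 − 3 − 1 = 775.
t* = t_{0.01, 775} = 2.331169.
Margin = t* × SE = 2.331169 × 0.012 = 0.02797.
CI: 0.063 ± 0.02797 → (0.035, 0.091).
With 98% confidence, each one-unit increase in vehicle age is associated with a change of between 0.035 and 0.091 $1000s in insurance claim amount, holding the other predictors fixed.

(0.035, 0.091)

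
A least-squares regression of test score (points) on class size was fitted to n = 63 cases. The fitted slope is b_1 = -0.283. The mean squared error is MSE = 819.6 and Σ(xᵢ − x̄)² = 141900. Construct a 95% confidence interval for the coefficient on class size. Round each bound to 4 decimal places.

SE(b_1) = √(MSE/Sₓₓ) = √(819.6/141900) = 0.0759993.
df = n − 2 = 61.
t* = t_{0.025, 61} = 1.999624.
Margin = t* × SE = 1.999624 × 0.0759993 = 0.151970.
CI: -0.283 ± 0.151970 → (-0.4350, -0.1310).
With 95% confidence, each one-unit increase in class size is associated with a change of between -0.4350 and -0.1310 points in test score.

(-0.4350, -0.1310)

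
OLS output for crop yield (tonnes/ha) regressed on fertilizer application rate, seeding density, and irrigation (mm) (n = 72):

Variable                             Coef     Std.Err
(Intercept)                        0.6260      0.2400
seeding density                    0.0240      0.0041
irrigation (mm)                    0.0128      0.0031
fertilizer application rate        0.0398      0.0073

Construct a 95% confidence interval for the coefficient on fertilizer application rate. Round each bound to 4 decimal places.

Read off: b = 0.0398, SE = 0.0073 for fertilizer application rate.
df = n − k − 1 = 72 − 3 − 1 = 68.
t* = t_{0.025, 68} = 1.995469.
Margin = t* × SE = 1.995469 × 0.0073 = 0.014567.
CI: 0.0398 ± 0.014567 → (0.0252, 0.0544).

(0.0252, 0.0544)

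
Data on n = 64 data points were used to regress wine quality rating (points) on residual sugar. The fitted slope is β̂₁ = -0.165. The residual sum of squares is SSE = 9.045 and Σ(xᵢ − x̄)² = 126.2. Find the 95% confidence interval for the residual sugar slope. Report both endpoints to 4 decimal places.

MSE = SSE/(n − 2) = 9.045/62 = 0.145887.
SE(β̂₁) = √(MSE/Sₓₓ) = √(0.145887/126.2) = 0.034.
df = n − 2 = 62.
t* = t_{0.025, 62} = 1.998972.
Margin = t* × SE = 1.998972 × 0.034 = 0.067965.
CI: -0.165 ± 0.067965 → (-0.2330, -0.0970).
With 95% confidence, each one-unit increase in residual sugar is associated with a change of between -0.2330 and -0.0970 points in wine quality rating.

(-0.2330, -0.0970)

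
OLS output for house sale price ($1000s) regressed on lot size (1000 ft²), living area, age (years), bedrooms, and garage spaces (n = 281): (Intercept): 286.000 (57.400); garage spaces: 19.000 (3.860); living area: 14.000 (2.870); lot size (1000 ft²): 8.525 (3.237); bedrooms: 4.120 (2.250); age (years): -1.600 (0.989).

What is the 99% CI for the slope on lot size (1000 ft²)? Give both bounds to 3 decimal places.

Read off: b = 8.525, SE = 3.237 for lot size (1000 ft²).
df = n − k − 1 = 281 − 5 − 1 = 275.
t* = t_{0.005, 275} = 2.593825.
Margin = t* × SE = 2.593825 × 3.237 = 8.39621.
CI: 8.525 ± 8.39621 → (0.129, 16.921).

(0.129, 16.921)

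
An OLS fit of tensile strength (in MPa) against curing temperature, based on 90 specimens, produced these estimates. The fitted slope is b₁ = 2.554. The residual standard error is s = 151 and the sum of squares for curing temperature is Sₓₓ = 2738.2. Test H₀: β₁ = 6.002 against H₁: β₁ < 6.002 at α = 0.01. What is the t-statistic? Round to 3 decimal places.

SE(b₁) = s/√Sₓₓ = 151/√2738.2 = 2.88565.
t = (2.554 − 6.002) / 2.88565 = -1.195.
df = n − 2 = 88.
One-sided p ≈ 0.1177, which is ≥ 0.01, so fail to reject H₀.
The data do not give significant evidence that the true slope on curing temperature is below 6.002 MPa per unit.

t = -1.195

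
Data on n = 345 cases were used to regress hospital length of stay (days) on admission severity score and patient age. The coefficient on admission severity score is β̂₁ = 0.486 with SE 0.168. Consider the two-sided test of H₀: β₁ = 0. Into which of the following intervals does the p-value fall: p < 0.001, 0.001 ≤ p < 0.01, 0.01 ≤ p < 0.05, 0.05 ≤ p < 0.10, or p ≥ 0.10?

0.001 ≤ p < 0.01

t = 0.486 / 0.168 = 2.893.
df = n − k − 1 = 345 − 2 − 1 = 342.
Two-sided p = 2·P(T_{342} > |t|) ≈ 0.0041.
So 0.001 ≤ p < 0.01.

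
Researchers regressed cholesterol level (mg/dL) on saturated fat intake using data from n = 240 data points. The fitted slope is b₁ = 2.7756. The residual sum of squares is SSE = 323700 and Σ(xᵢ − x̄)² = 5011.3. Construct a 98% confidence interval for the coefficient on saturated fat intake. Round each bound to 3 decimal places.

MSE = SSE/(n − 2) = 323700/238 = 1360.08.
SE(b₁) = √(MSE/Sₓₓ) = √(1360.08/5011.3) = 0.520964.
df = n − 2 = 238.
t* = t_{0.01, 238} = 2.342118.
Margin = t* × SE = 2.342118 × 0.520964 = 1.22016.
CI: 2.7756 ± 1.22016 → (1.555, 3.996).
With 98% confidence, each one-unit increase in saturated fat intake is associated with a change of between 1.555 and 3.996 mg/dL in cholesterol level.

(1.555, 3.996)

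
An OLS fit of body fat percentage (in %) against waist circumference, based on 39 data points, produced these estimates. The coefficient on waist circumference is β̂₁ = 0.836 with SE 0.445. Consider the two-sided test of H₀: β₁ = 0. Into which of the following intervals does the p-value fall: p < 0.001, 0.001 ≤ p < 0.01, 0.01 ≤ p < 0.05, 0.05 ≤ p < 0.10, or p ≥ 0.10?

0.05 ≤ p < 0.10

t = 0.836 / 0.445 = 1.879.
df = n − 2 = 39 − 2 = 37.
Two-sided p = 2·P(T_{37} > |t|) ≈ 0.0682.
So 0.05 ≤ p < 0.10.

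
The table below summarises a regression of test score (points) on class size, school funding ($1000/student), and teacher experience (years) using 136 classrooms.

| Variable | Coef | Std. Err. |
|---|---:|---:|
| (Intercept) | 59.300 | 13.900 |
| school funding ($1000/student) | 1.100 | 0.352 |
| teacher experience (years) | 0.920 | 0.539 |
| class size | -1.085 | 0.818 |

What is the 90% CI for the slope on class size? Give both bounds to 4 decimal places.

(-2.4400, 0.2700)

Read off: b = -1.085, SE = 0.818 for class size.
df = n − k − 1 = 136 − 3 − 1 = 132.
t* = t_{0.05, 132} = 1.656479.
Margin = t* × SE = 1.656479 × 0.818 = 1.355000.
CI: -1.085 ± 1.355000 → (-2.4400, 0.2700).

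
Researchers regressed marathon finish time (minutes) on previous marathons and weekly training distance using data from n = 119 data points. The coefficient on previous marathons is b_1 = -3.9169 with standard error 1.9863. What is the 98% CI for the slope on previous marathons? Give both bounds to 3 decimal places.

df = n − k − 1 = 119 − 2 − 1 = 116.
t* = t_{0.01, 116} = 2.358924.
Margin = t* × SE = 2.358924 × 1.9863 = 4.68553.
CI: -3.9169 ± 4.68553 → (-8.602, 0.769).
With 98% confidence, each one-unit increase in previous marathons is associated with a change of between -8.602 and 0.769 minutes in marathon finish time, holding the other predictors fixed.

(-8.602, 0.769)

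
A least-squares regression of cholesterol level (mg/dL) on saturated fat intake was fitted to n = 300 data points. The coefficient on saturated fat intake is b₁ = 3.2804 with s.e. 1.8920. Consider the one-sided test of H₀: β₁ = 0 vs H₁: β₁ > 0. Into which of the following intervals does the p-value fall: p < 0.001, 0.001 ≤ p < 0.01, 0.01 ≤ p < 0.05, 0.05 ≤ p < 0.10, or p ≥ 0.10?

0.01 ≤ p < 0.05

t = 3.2804 / 1.8920 = 1.734.
df = n − 2 = 300 − 2 = 298.
One-sided p = P(T_{298} > t) ≈ 0.0420.
So 0.01 ≤ p < 0.05.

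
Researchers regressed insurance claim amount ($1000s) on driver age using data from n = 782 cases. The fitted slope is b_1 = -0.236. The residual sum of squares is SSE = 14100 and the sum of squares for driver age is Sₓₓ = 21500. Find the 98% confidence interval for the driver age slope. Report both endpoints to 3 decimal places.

(-0.304, -0.168)

MSE = SSE/(n − 2) = 14100/780 = 18.0769.
SE(b_1) = √(MSE/Sₓₓ) = √(18.0769/21500) = 0.0289963.
df = n − 2 = 780.
t* = t_{0.01, 780} = 2.331138.
Margin = t* × SE = 2.331138 × 0.0289963 = 0.06759.
CI: -0.236 ± 0.06759 → (-0.304, -0.168).
With 98% confidence, each one-unit increase in driver age is associated with a change of between -0.304 and -0.168 $1000s in insurance claim amount.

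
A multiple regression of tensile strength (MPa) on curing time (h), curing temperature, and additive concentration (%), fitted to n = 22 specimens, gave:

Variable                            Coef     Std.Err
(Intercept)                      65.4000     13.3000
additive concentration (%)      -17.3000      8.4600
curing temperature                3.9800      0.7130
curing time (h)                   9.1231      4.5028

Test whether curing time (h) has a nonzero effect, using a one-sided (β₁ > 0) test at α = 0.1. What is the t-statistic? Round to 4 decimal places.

Read off: b = 9.1231, SE = 4.5028 for curing time (h).
H₀: β₁ = 0 vs H₁: β₁ > 0.
t = 9.1231 / 4.5028 = 2.0261.
df = n − k − 1 = 22 − 3 − 1 = 18.
One-sided p ≈ 0.0289, which is < 0.1, so reject H₀.
There is evidence that the true slope on curing time (h) is positive, holding the other predictors fixed.

t = 2.0261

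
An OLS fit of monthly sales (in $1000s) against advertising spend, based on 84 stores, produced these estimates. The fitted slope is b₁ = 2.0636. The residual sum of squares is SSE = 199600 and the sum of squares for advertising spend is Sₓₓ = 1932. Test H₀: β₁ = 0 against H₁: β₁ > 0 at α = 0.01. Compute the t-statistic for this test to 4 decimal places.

MSE = SSE/(n − 2) = 199600/82 = 2434.15.
SE(b₁) = √(MSE/Sₓₓ) = √(2434.15/1932) = 1.12246.
t = 2.0636 / 1.12246 = 1.8385.
df = n − 2 = 82.
One-sided p ≈ 0.0348, which is ≥ 0.01, so fail to reject H₀.
The data do not give significant evidence that the true slope on advertising spend is positive.

t = 1.8385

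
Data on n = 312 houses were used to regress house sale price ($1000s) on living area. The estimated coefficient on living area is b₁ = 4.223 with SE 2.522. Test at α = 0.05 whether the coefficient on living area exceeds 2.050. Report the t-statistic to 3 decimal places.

H₀: β₁ = 2.050 vs H₁: β₁ > 2.050.
t = (b₁ − β₁⁰)/SE = (4.223 − 2.050) / 2.522 = 0.862.
df = n − 2 = 312 − 2 = 310.
One-sided p ≈ 0.1948, which is ≥ 0.05, so fail to reject H₀.
The data do not give significant evidence that the true slope on living area exceeds 2.050 $1000s per unit.

t = 0.862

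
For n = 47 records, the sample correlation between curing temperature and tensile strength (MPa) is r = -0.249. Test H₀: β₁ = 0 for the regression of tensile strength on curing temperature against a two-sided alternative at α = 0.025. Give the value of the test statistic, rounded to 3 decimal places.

t = r·√(n − 2)/√(1 − r²) = -0.249·√45/√0.937999 = -1.725.
df = n − 2 = 45.
Two-sided p ≈ 0.0915, which is ≥ 0.025, so fail to reject H₀.
The data do not give significant evidence of a linear association between curing temperature and tensile strength.

t = -1.725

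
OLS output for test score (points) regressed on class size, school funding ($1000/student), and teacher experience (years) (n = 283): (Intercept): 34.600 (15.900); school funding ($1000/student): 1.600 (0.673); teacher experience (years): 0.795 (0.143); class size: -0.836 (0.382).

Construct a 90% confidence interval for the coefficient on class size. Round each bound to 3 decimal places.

(-1.466, -0.206)

Read off: b = -0.836, SE = 0.382 for class size.
df = n − k − 1 = 283 − 3 − 1 = 279.
t* = t_{0.05, 279} = 1.650333.
Margin = t* × SE = 1.650333 × 0.382 = 0.63043.
CI: -0.836 ± 0.63043 → (-1.466, -0.206).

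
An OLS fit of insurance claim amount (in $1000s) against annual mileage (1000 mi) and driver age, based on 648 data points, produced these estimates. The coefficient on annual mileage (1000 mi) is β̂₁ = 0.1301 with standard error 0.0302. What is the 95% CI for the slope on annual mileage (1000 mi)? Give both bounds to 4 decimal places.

(0.0708, 0.1894)

df = n − k − 1 = 648 − 2 − 1 = 645.
t* = t_{0.025, 645} = 1.963649.
Margin = t* × SE = 1.963649 × 0.0302 = 0.059302.
CI: 0.1301 ± 0.059302 → (0.0708, 0.1894).
With 95% confidence, each one-unit increase in annual mileage (1000 mi) is associated with a change of between 0.0708 and 0.1894 $1000s in insurance claim amount, holding the other predictors fixed.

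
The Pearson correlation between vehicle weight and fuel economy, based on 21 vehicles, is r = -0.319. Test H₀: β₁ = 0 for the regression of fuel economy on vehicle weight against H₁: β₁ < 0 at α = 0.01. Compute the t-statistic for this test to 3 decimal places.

t = -1.467

t = r·√(n − 2)/√(1 − r²) = -0.319·√19/√0.898239 = -1.467.
df = n − 2 = 19.
One-sided p ≈ 0.0793, which is ≥ 0.01, so fail to reject H₀.
The data do not give significant evidence of a linear association between vehicle weight and fuel economy.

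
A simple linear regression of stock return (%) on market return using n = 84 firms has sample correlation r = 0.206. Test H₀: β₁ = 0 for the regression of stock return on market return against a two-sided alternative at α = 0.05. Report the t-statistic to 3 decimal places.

t = 1.906

t = r·√(n − 2)/√(1 − r²) = 0.206·√82/√0.957564 = 1.906.
df = n − 2 = 82.
Two-sided p ≈ 0.0601, which is ≥ 0.05, so fail to reject H₀.
The data do not give significant evidence of a linear association between market return and stock return.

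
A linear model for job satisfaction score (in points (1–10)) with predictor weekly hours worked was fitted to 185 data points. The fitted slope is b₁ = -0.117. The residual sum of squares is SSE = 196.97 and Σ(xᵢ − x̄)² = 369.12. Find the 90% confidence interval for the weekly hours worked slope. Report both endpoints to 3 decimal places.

MSE = SSE/(n − 2) = 196.97/183 = 1.07634.
SE(b₁) = √(MSE/Sₓₓ) = √(1.07634/369.12) = 0.0539996.
df = n − 2 = 183.
t* = t_{0.05, 183} = 1.653223.
Margin = t* × SE = 1.653223 × 0.0539996 = 0.08927.
CI: -0.117 ± 0.08927 → (-0.206, -0.028).
With 90% confidence, each one-unit increase in weekly hours worked is associated with a change of between -0.206 and -0.028 points (1–10) in job satisfaction score.

(-0.206, -0.028)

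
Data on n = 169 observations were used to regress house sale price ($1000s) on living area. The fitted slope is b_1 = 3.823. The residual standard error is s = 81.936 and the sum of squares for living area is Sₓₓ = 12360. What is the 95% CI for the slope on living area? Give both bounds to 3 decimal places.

(2.368, 5.278)

SE(b_1) = s/√Sₓₓ = 81.936/√12360 = 0.736997.
df = n − 2 = 167.
t* = t_{0.025, 167} = 1.974271.
Margin = t* × SE = 1.974271 × 0.736997 = 1.45503.
CI: 3.823 ± 1.45503 → (2.368, 5.278).
With 95% confidence, each one-unit increase in living area is associated with a change of between 2.368 and 5.278 $1000s in house sale price.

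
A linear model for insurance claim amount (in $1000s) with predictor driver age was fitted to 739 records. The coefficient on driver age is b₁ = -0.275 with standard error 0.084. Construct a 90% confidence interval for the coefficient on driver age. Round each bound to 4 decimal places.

(-0.4133, -0.1367)

df = n − 2 = 739 − 2 = 737.
t* = t_{0.05, 737} = 1.646924.
Margin = t* × SE = 1.646924 × 0.084 = 0.138342.
CI: -0.275 ± 0.138342 → (-0.4133, -0.1367).
With 90% confidence, each one-unit increase in driver age is associated with a change of between -0.4133 and -0.1367 $1000s in insurance claim amount.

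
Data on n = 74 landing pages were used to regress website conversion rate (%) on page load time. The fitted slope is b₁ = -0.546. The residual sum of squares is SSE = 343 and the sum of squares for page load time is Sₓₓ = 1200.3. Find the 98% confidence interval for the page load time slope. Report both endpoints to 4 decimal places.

MSE = SSE/(n − 2) = 343/72 = 4.76389.
SE(b₁) = √(MSE/Sₓₓ) = √(4.76389/1200.3) = 0.0629993.
df = n − 2 = 72.
t* = t_{0.01, 72} = 2.379262.
Margin = t* × SE = 2.379262 × 0.0629993 = 0.149892.
CI: -0.546 ± 0.149892 → (-0.6959, -0.3961).
With 98% confidence, each one-unit increase in page load time is associated with a change of between -0.6959 and -0.3961 % in website conversion rate.

(-0.6959, -0.3961)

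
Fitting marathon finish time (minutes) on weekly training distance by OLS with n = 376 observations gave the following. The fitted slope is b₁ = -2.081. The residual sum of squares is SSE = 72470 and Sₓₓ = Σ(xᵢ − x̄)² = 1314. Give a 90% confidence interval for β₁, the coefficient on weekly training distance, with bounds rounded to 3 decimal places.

MSE = SSE/(n − 2) = 72470/374 = 193.77.
SE(b₁) = √(MSE/Sₓₓ) = √(193.77/1314) = 0.384013.
df = n − 2 = 374.
t* = t_{0.05, 374} = 1.648938.
Margin = t* × SE = 1.648938 × 0.384013 = 0.63321.
CI: -2.081 ± 0.63321 → (-2.714, -1.448).
With 90% confidence, each one-unit increase in weekly training distance is associated with a change of between -2.714 and -1.448 minutes in marathon finish time.

(-2.714, -1.448)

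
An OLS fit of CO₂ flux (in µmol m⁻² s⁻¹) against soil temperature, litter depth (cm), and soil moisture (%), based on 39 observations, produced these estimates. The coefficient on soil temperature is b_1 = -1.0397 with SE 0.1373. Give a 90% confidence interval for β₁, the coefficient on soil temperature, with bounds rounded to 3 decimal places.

(-1.272, -0.808)

df = n − k − 1 = 39 − 3 − 1 = 35.
t* = t_{0.05, 35} = 1.689572.
Margin = t* × SE = 1.689572 × 0.1373 = 0.23198.
CI: -1.0397 ± 0.23198 → (-1.272, -0.808).
With 90% confidence, each one-unit increase in soil temperature is associated with a change of between -1.272 and -0.808 µmol m⁻² s⁻¹ in CO₂ flux, holding the other predictors fixed.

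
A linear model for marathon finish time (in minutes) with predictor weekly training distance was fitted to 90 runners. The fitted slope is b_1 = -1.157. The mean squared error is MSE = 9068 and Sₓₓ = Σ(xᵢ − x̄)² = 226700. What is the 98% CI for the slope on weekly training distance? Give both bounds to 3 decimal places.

SE(b_1) = √(MSE/Sₓₓ) = √(9068/226700) = 0.2.
df = n − 2 = 88.
t* = t_{0.01, 88} = 2.369472.
Margin = t* × SE = 2.369472 × 0.2 = 0.47389.
CI: -1.157 ± 0.47389 → (-1.631, -0.683).
With 98% confidence, each one-unit increase in weekly training distance is associated with a change of between -1.631 and -0.683 minutes in marathon finish time.

(-1.631, -0.683)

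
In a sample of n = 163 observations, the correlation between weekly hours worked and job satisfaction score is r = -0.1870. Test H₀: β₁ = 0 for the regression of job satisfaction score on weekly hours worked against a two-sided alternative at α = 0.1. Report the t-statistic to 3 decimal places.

t = r·√(n − 2)/√(1 − r²) = -0.1870·√161/√0.965031 = -2.415.
df = n − 2 = 161.
Two-sided p ≈ 0.0168, which is < 0.1, so reject H₀.
There is evidence of a linear association between weekly hours worked and job satisfaction score.

t = -2.415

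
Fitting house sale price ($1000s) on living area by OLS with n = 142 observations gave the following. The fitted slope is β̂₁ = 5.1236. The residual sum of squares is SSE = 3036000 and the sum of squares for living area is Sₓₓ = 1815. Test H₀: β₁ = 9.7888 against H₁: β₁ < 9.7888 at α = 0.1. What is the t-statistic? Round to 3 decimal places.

t = -1.350

MSE = SSE/(n − 2) = 3036000/140 = 21685.7.
SE(β̂₁) = √(MSE/Sₓₓ) = √(21685.7/1815) = 3.4566.
t = (5.1236 − 9.7888) / 3.4566 = -1.350.
df = n − 2 = 140.
One-sided p ≈ 0.0897, which is < 0.1, so reject H₀.
There is evidence that the true slope on living area is below 9.7888 $1000s per unit.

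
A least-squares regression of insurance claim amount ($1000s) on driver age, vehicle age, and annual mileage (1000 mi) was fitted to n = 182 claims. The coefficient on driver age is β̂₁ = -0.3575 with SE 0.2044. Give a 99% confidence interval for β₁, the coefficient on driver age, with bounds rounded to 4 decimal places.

df = n − k − 1 = 182 − 3 − 1 = 178.
t* = t_{0.005, 178} = 2.603731.
Margin = t* × SE = 2.603731 × 0.2044 = 0.532203.
CI: -0.3575 ± 0.532203 → (-0.8897, 0.1747).
With 99% confidence, each one-unit increase in driver age is associated with a change of between -0.8897 and 0.1747 $1000s in insurance claim amount, holding the other predictors fixed.

(-0.8897, 0.1747)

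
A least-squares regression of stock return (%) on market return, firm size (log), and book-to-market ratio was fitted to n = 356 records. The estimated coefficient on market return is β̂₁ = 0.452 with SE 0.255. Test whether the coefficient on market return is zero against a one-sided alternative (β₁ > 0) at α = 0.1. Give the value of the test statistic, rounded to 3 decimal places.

t = 1.773

H₀: β₁ = 0 vs H₁: β₁ > 0.
t = (β̂₁ − β₁⁰)/SE = 0.452 / 0.255 = 1.773.
df = n − k − 1 = 356 − 3 − 1 = 352.
One-sided p ≈ 0.0386, which is < 0.1, so reject H₀.
There is evidence that the true slope on market return is positive, holding the other predictors fixed.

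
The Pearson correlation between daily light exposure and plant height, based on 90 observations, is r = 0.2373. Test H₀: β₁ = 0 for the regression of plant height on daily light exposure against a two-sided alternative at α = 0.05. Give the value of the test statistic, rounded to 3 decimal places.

t = r·√(n − 2)/√(1 − r²) = 0.2373·√88/√0.943689 = 2.292.
df = n − 2 = 88.
Two-sided p ≈ 0.0243, which is < 0.05, so reject H₀.
There is evidence of a linear association between daily light exposure and plant height.

t = 2.292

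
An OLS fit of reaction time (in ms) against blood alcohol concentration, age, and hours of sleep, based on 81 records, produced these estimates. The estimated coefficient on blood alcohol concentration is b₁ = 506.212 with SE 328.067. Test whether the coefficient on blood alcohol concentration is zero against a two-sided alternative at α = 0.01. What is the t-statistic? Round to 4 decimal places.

H₀: β₁ = 0 vs H₁: β₁ ≠ 0.
t = (b₁ − β₁⁰)/SE = 506.212 / 328.067 = 1.5430.
df = n − k − 1 = 81 − 3 − 1 = 77.
Two-sided p ≈ 0.1269, which is ≥ 0.01, so fail to reject H₀.
The data do not give significant evidence of an association between blood alcohol concentration and reaction time, after adjusting for the other predictors.

t = 1.5430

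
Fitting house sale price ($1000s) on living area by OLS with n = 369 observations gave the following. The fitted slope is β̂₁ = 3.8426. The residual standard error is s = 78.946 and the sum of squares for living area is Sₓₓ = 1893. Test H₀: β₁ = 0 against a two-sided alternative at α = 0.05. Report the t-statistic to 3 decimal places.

SE(β̂₁) = s/√Sₓₓ = 78.946/√1893 = 1.81449.
t = 3.8426 / 1.81449 = 2.118.
df = n − 2 = 367.
Two-sided p ≈ 0.0349, which is < 0.05, so reject H₀.
There is evidence that living area is associated with house sale price.

t = 2.118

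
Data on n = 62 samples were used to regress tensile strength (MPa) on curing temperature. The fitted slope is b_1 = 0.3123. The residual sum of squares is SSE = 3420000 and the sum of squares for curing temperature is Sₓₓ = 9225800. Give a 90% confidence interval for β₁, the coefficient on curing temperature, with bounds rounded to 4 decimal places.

(0.1810, 0.4436)

MSE = SSE/(n − 2) = 3420000/60 = 57000.
SE(b_1) = √(MSE/Sₓₓ) = √(57000/9225800) = 0.0786023.
df = n − 2 = 60.
t* = t_{0.05, 60} = 1.670649.
Margin = t* × SE = 1.670649 × 0.0786023 = 0.131317.
CI: 0.3123 ± 0.131317 → (0.1810, 0.4436).
With 90% confidence, each one-unit increase in curing temperature is associated with a change of between 0.1810 and 0.4436 MPa in tensile strength.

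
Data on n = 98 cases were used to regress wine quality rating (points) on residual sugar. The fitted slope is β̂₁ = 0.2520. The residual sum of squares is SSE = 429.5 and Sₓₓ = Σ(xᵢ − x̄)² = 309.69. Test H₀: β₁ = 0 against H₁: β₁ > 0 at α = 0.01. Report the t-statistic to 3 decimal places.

MSE = SSE/(n − 2) = 429.5/96 = 4.47396.
SE(β̂₁) = √(MSE/Sₓₓ) = √(4.47396/309.69) = 0.120194.
t = 0.2520 / 0.120194 = 2.097.
df = n − 2 = 96.
One-sided p ≈ 0.0193, which is ≥ 0.01, so fail to reject H₀.
The data do not give significant evidence that the true slope on residual sugar is positive.

t = 2.097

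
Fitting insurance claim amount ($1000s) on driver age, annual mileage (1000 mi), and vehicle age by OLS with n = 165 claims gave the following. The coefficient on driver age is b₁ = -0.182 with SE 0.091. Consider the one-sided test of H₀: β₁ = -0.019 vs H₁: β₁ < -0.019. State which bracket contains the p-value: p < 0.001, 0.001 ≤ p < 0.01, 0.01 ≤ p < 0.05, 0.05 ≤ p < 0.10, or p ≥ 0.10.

t = (-0.182 − (-0.019)) / 0.091 = -1.791.
df = n − k − 1 = 165 − 3 − 1 = 161.
One-sided p = P(T_{161} < t) ≈ 0.0376.
So 0.01 ≤ p < 0.05.

0.01 ≤ p < 0.05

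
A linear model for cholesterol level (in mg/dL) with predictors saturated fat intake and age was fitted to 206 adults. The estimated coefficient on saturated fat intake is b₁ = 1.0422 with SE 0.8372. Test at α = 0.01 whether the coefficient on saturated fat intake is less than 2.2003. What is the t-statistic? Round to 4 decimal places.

t = -1.3833

H₀: β₁ = 2.2003 vs H₁: β₁ < 2.2003.
t = (b₁ − β₁⁰)/SE = (1.0422 − 2.2003) / 0.8372 = -1.3833.
df = n − k − 1 = 206 − 2 − 1 = 203.
One-sided p ≈ 0.0840, which is ≥ 0.01, so fail to reject H₀.
The data do not give significant evidence that the true slope on saturated fat intake is below 2.2003 mg/dL per unit, holding the other predictors fixed.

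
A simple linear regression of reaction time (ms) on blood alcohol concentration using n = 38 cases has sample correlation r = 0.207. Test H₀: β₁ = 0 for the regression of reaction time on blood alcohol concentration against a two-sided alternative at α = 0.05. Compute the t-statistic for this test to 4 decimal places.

t = 1.2695

t = r·√(n − 2)/√(1 − r²) = 0.207·√36/√0.957151 = 1.2695.
df = n − 2 = 36.
Two-sided p ≈ 0.2124, which is ≥ 0.05, so fail to reject H₀.
The data do not give significant evidence of a linear association between blood alcohol concentration and reaction time.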